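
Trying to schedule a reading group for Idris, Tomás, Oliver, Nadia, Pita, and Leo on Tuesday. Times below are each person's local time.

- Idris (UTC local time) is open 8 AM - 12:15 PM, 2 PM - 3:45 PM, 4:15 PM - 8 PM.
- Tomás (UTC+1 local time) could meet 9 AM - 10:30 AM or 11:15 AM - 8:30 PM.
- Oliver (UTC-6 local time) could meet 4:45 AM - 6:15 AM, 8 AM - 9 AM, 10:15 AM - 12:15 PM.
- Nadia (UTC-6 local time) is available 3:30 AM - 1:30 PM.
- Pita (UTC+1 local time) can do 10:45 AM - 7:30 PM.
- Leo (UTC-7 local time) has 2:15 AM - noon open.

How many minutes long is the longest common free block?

Idris in UTC: 08:00-12:15, 14:00-15:45, 16:15-20:00.
Tomás in UTC: 08:00-09:30, 10:15-19:30 (subtract 1h to convert from UTC+1).
Oliver in UTC: 10:45-12:15, 14:00-15:00, 16:15-18:15 (add 6h to convert from UTC-6).
Nadia in UTC: 09:30-19:30 (add 6h to convert from UTC-6).
Pita in UTC: 09:45-18:30 (subtract 1h to convert from UTC+1).
Leo in UTC: 09:15-19:00 (add 7h to convert from UTC-7).
Idris ∩ Tomás: 08:00-09:30, 10:15-12:15, 14:00-15:45, 16:15-19:30.
Idris ∩ Tomás ∩ Oliver: 10:45-12:15, 14:00-15:00, 16:15-18:15.
Idris ∩ Tomás ∩ Oliver ∩ Nadia: 10:45-12:15, 14:00-15:00, 16:15-18:15.
Idris ∩ Tomás ∩ Oliver ∩ Nadia ∩ Pita: 10:45-12:15, 14:00-15:00, 16:15-18:15.
Idris ∩ Tomás ∩ Oliver ∩ Nadia ∩ Pita ∩ Leo: 10:45-12:15, 14:00-15:00, 16:15-18:15.
Those are the intersection windows.
The longest is 16:15-18:15 at 120 minutes.

120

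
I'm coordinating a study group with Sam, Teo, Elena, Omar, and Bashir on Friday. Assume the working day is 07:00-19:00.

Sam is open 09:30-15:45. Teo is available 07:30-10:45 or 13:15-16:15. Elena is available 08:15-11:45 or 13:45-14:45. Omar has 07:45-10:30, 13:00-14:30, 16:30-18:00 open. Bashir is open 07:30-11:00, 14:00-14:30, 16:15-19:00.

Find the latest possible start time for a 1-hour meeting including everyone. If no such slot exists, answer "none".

09:30

Sam ∩ Teo: 09:30-10:45, 13:15-15:45.
Sam ∩ Teo ∩ Elena: 09:30-10:45, 13:45-14:45.
Sam ∩ Teo ∩ Elena ∩ Omar: 09:30-10:30, 13:45-14:30.
Sam ∩ Teo ∩ Elena ∩ Omar ∩ Bashir: 09:30-10:30, 14:00-14:30.
The last common window of at least 60 minutes is 09:30-10:30; a 60-minute meeting can start as late as 09:30 and still end by 10:30.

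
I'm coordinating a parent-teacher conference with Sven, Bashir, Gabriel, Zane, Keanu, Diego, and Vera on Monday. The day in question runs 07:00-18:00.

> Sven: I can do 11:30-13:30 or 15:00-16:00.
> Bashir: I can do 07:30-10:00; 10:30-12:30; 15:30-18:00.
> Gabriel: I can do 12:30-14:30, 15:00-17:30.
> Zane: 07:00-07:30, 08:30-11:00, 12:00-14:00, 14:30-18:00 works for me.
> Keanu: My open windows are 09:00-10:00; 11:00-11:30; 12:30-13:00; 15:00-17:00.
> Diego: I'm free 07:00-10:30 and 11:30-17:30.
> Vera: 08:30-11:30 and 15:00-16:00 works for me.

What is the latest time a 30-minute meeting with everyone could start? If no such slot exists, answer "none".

15:30

Sven ∩ Bashir: 11:30-12:30, 15:30-16:00.
Sven ∩ Bashir ∩ Gabriel: 15:30-16:00.
Sven ∩ Bashir ∩ Gabriel ∩ Zane: 15:30-16:00.
Sven ∩ Bashir ∩ Gabriel ∩ Zane ∩ Keanu: 15:30-16:00.
Sven ∩ Bashir ∩ Gabriel ∩ Zane ∩ Keanu ∩ Diego: 15:30-16:00.
Sven ∩ Bashir ∩ Gabriel ∩ Zane ∩ Keanu ∩ Diego ∩ Vera: 15:30-16:00.
So the common availability across everyone is 15:30-16:00.
The last common window of at least 30 minutes is 15:30-16:00; a 30-minute meeting can start as late as 15:30 and still end by 16:00.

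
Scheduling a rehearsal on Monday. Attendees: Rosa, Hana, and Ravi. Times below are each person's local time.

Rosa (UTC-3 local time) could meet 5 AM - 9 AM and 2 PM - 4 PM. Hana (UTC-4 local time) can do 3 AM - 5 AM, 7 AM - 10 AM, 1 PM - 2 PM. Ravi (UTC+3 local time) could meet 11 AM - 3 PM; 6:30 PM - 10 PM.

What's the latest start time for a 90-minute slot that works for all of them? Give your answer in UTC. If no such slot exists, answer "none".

Rosa in UTC: 08:00-12:00, 17:00-19:00 (add 3h to convert from UTC-3).
Hana in UTC: 07:00-09:00, 11:00-14:00, 17:00-18:00 (add 4h to convert from UTC-4).
Ravi in UTC: 08:00-12:00, 15:30-19:00 (subtract 3h to convert from UTC+3).
Rosa ∩ Hana: 08:00-09:00, 11:00-12:00, 17:00-18:00.
Rosa ∩ Hana ∩ Ravi: 08:00-09:00, 11:00-12:00, 17:00-18:00.
No common window is at least 90 minutes long.

none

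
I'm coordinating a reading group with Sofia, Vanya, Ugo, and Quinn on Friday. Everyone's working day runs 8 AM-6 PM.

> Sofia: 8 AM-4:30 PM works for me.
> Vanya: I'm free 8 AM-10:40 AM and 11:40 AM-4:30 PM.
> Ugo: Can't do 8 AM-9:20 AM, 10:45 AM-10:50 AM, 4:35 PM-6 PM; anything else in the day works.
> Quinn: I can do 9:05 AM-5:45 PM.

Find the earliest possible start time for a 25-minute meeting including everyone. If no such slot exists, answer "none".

09:20

Sofia free: 08:00-16:30.
Vanya free: 08:00-10:40, 11:40-16:30.
Ugo free: 09:20-10:45, 10:50-16:35 (invert busy blocks within the working day).
Quinn free: 09:05-17:45.
Sofia ∩ Vanya: 08:00-10:40, 11:40-16:30.
Sofia ∩ Vanya ∩ Ugo: 09:20-10:40, 11:40-16:30.
Sofia ∩ Vanya ∩ Ugo ∩ Quinn: 09:20-10:40, 11:40-16:30.
The first common window of at least 25 minutes is 09:20-10:40, so the earliest start is 09:20.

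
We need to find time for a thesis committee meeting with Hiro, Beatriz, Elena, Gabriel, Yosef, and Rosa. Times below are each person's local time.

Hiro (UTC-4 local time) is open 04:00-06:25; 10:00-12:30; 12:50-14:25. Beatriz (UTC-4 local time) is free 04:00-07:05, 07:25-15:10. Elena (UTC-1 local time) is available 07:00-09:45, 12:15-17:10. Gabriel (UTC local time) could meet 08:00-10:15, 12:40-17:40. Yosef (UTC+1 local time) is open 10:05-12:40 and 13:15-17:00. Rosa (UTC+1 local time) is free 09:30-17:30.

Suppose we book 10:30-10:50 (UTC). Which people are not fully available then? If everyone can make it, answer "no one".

Elena, Gabriel, Hiro

Hiro in UTC: 08:00-10:25, 14:00-16:30, 16:50-18:25 (add 4h to convert from UTC-4).
Beatriz in UTC: 08:00-11:05, 11:25-19:10 (add 4h to convert from UTC-4).
Elena in UTC: 08:00-10:45, 13:15-18:10 (add 1h to convert from UTC-1).
Gabriel in UTC: 08:00-10:15, 12:40-17:40.
Yosef in UTC: 09:05-11:40, 12:15-16:00 (subtract 1h to convert from UTC+1).
Rosa in UTC: 08:30-16:30 (subtract 1h to convert from UTC+1).
Hiro: not fully free for 10:30-10:50. Beatriz: free for 10:30-10:50. Elena: not fully free for 10:30-10:50. Gabriel: not fully free for 10:30-10:50. Yosef: free for 10:30-10:50. Rosa: free for 10:30-10:50.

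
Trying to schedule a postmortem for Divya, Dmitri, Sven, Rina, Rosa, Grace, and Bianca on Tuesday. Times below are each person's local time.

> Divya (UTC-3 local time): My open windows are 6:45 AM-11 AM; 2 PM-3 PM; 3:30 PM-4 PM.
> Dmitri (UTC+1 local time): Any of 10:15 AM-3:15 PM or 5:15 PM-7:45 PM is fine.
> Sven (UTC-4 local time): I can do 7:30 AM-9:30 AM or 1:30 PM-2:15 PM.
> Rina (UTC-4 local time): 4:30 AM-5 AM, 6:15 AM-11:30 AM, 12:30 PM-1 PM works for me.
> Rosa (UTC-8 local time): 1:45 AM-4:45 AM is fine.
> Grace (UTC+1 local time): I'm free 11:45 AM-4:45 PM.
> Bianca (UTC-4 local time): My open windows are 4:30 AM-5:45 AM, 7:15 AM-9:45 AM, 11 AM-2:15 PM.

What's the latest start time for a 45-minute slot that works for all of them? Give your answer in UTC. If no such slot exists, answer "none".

12:00

Divya in UTC: 09:45-14:00, 17:00-18:00, 18:30-19:00 (add 3h to convert from UTC-3).
Dmitri in UTC: 09:15-14:15, 16:15-18:45 (subtract 1h to convert from UTC+1).
Sven in UTC: 11:30-13:30, 17:30-18:15 (add 4h to convert from UTC-4).
Rina in UTC: 08:30-09:00, 10:15-15:30, 16:30-17:00 (add 4h to convert from UTC-4).
Rosa in UTC: 09:45-12:45 (add 8h to convert from UTC-8).
Grace in UTC: 10:45-15:45 (subtract 1h to convert from UTC+1).
Bianca in UTC: 08:30-09:45, 11:15-13:45, 15:00-18:15 (add 4h to convert from UTC-4).
Divya ∩ Dmitri: 09:45-14:00, 17:00-18:00, 18:30-18:45.
Divya ∩ Dmitri ∩ Sven: 11:30-13:30, 17:30-18:00.
Divya ∩ Dmitri ∩ Sven ∩ Rina: 11:30-13:30.
Divya ∩ Dmitri ∩ Sven ∩ Rina ∩ Rosa: 11:30-12:45.
Divya ∩ Dmitri ∩ Sven ∩ Rina ∩ Rosa ∩ Grace: 11:30-12:45.
Divya ∩ Dmitri ∩ Sven ∩ Rina ∩ Rosa ∩ Grace ∩ Bianca: 11:30-12:45.
The last common window of at least 45 minutes is 11:30-12:45; a 45-minute meeting can start as late as 12:00 and still end by 12:45.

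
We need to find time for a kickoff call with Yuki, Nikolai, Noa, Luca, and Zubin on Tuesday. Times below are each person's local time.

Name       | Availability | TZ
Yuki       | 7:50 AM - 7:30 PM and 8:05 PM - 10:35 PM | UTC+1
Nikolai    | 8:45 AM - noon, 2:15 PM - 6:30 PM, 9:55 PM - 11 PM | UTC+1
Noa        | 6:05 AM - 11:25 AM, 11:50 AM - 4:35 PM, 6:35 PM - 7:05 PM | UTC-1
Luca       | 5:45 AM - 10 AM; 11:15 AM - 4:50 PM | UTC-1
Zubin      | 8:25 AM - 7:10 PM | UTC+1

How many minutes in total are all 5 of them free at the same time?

450

Yuki in UTC: 06:50-18:30, 19:05-21:35 (subtract 1h to convert from UTC+1).
Nikolai in UTC: 07:45-11:00, 13:15-17:30, 20:55-22:00 (subtract 1h to convert from UTC+1).
Noa in UTC: 07:05-12:25, 12:50-17:35, 19:35-20:05 (add 1h to convert from UTC-1).
Luca in UTC: 06:45-11:00, 12:15-17:50 (add 1h to convert from UTC-1).
Zubin in UTC: 07:25-18:10 (subtract 1h to convert from UTC+1).
Yuki ∩ Nikolai: 07:45-11:00, 13:15-17:30, 20:55-21:35.
Yuki ∩ Nikolai ∩ Noa: 07:45-11:00, 13:15-17:30.
Yuki ∩ Nikolai ∩ Noa ∩ Luca: 07:45-11:00, 13:15-17:30.
Yuki ∩ Nikolai ∩ Noa ∩ Luca ∩ Zubin: 07:45-11:00, 13:15-17:30.
Summing the common windows: 195 + 255 = 450 minutes.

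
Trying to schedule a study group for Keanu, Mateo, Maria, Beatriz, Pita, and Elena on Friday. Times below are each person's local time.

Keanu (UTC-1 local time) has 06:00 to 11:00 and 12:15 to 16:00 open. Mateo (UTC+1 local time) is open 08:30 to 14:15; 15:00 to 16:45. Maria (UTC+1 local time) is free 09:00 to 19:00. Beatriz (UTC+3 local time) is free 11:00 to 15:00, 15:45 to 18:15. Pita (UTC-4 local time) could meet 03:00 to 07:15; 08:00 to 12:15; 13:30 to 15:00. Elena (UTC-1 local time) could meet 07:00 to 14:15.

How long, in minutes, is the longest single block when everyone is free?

195

Keanu in UTC: 07:00-12:00, 13:15-17:00 (add 1h to convert from UTC-1).
Mateo in UTC: 07:30-13:15, 14:00-15:45 (subtract 1h to convert from UTC+1).
Maria in UTC: 08:00-18:00 (subtract 1h to convert from UTC+1).
Beatriz in UTC: 08:00-12:00, 12:45-15:15 (subtract 3h to convert from UTC+3).
Pita in UTC: 07:00-11:15, 12:00-16:15, 17:30-19:00 (add 4h to convert from UTC-4).
Elena in UTC: 08:00-15:15 (add 1h to convert from UTC-1).
Keanu ∩ Mateo: 07:30-12:00, 14:00-15:45.
Keanu ∩ Mateo ∩ Maria: 08:00-12:00, 14:00-15:45.
Keanu ∩ Mateo ∩ Maria ∩ Beatriz: 08:00-12:00, 14:00-15:15.
Keanu ∩ Mateo ∩ Maria ∩ Beatriz ∩ Pita: 08:00-11:15, 14:00-15:15.
Keanu ∩ Mateo ∩ Maria ∩ Beatriz ∩ Pita ∩ Elena: 08:00-11:15, 14:00-15:15.
So the common availability across everyone is 08:00-11:15, 14:00-15:15.
The longest is 08:00-11:15 at 195 minutes.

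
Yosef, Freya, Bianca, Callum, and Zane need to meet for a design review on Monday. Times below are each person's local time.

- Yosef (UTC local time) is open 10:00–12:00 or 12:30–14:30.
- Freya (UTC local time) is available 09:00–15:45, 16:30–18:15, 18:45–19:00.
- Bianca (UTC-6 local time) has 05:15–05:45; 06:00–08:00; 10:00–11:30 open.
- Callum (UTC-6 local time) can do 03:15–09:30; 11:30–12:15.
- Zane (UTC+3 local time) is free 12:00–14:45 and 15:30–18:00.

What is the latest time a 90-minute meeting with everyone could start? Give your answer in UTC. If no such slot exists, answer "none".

12:30

Yosef in UTC: 10:00-12:00, 12:30-14:30.
Freya in UTC: 09:00-15:45, 16:30-18:15, 18:45-19:00.
Bianca in UTC: 11:15-11:45, 12:00-14:00, 16:00-17:30 (add 6h to convert from UTC-6).
Callum in UTC: 09:15-15:30, 17:30-18:15 (add 6h to convert from UTC-6).
Zane in UTC: 09:00-11:45, 12:30-15:00 (subtract 3h to convert from UTC+3).
Yosef ∩ Freya: 10:00-12:00, 12:30-14:30.
Yosef ∩ Freya ∩ Bianca: 11:15-11:45, 12:30-14:00.
Yosef ∩ Freya ∩ Bianca ∩ Callum: 11:15-11:45, 12:30-14:00.
Yosef ∩ Freya ∩ Bianca ∩ Callum ∩ Zane: 11:15-11:45, 12:30-14:00.
Those are the intersection windows.
The last common window of at least 90 minutes is 12:30-14:00; a 90-minute meeting can start as late as 12:30 and still end by 14:00.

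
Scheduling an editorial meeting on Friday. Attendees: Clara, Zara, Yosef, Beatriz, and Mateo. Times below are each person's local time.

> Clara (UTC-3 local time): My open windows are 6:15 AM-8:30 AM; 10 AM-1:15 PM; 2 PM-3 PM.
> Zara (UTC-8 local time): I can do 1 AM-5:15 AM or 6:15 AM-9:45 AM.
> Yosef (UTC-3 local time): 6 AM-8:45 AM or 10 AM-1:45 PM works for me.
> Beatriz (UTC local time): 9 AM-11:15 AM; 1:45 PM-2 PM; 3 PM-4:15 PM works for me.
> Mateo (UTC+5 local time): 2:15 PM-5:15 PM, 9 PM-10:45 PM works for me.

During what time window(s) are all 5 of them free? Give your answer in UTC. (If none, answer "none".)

09:15-11:15, 16:00-16:15

Clara in UTC: 09:15-11:30, 13:00-16:15, 17:00-18:00 (add 3h to convert from UTC-3).
Zara in UTC: 09:00-13:15, 14:15-17:45 (add 8h to convert from UTC-8).
Yosef in UTC: 09:00-11:45, 13:00-16:45 (add 3h to convert from UTC-3).
Beatriz in UTC: 09:00-11:15, 13:45-14:00, 15:00-16:15.
Mateo in UTC: 09:15-12:15, 16:00-17:45 (subtract 5h to convert from UTC+5).
Clara ∩ Zara: 09:15-11:30, 13:00-13:15, 14:15-16:15, 17:00-17:45.
Clara ∩ Zara ∩ Yosef: 09:15-11:30, 13:00-13:15, 14:15-16:15.
Clara ∩ Zara ∩ Yosef ∩ Beatriz: 09:15-11:15, 15:00-16:15.
Clara ∩ Zara ∩ Yosef ∩ Beatriz ∩ Mateo: 09:15-11:15, 16:00-16:15.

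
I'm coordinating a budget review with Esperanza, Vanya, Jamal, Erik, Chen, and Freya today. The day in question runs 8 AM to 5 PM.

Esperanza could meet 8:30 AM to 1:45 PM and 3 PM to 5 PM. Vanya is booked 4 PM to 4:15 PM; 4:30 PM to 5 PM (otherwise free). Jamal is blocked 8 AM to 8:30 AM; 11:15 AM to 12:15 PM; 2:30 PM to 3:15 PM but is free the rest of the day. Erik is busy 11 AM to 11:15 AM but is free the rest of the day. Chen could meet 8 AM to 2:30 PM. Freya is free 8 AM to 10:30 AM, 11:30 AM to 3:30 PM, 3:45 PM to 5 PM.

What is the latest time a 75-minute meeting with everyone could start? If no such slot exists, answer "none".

Esperanza free: 08:30-13:45, 15:00-17:00.
Vanya free: 08:00-16:00, 16:15-16:30 (invert busy blocks within the working day).
Jamal free: 08:30-11:15, 12:15-14:30, 15:15-17:00 (invert busy blocks within the working day).
Erik free: 08:00-11:00, 11:15-17:00 (invert busy blocks within the working day).
Chen free: 08:00-14:30.
Freya free: 08:00-10:30, 11:30-15:30, 15:45-17:00.
Esperanza ∩ Vanya: 08:30-13:45, 15:00-16:00, 16:15-16:30.
Esperanza ∩ Vanya ∩ Jamal: 08:30-11:15, 12:15-13:45, 15:15-16:00, 16:15-16:30.
Esperanza ∩ Vanya ∩ Jamal ∩ Erik: 08:30-11:00, 12:15-13:45, 15:15-16:00, 16:15-16:30.
Esperanza ∩ Vanya ∩ Jamal ∩ Erik ∩ Chen: 08:30-11:00, 12:15-13:45.
Esperanza ∩ Vanya ∩ Jamal ∩ Erik ∩ Chen ∩ Freya: 08:30-10:30, 12:15-13:45.
The last common window of at least 75 minutes is 12:15-13:45; a 75-minute meeting can start as late as 12:30 and still end by 13:45.

12:30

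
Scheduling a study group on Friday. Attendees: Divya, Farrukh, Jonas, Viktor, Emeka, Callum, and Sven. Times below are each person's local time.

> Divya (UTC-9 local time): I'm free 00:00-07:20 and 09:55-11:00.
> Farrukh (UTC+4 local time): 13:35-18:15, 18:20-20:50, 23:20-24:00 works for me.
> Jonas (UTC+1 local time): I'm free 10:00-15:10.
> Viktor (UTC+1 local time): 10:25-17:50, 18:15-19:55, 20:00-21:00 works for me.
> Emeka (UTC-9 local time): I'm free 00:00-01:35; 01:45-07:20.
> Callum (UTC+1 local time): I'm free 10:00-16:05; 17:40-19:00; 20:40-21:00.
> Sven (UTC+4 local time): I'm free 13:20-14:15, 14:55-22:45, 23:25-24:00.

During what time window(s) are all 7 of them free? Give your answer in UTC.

Divya in UTC: 09:00-16:20, 18:55-20:00 (add 9h to convert from UTC-9).
Farrukh in UTC: 09:35-14:15, 14:20-16:50, 19:20-20:00 (subtract 4h to convert from UTC+4).
Jonas in UTC: 09:00-14:10 (subtract 1h to convert from UTC+1).
Viktor in UTC: 09:25-16:50, 17:15-18:55, 19:00-20:00 (subtract 1h to convert from UTC+1).
Emeka in UTC: 09:00-10:35, 10:45-16:20 (add 9h to convert from UTC-9).
Callum in UTC: 09:00-15:05, 16:40-18:00, 19:40-20:00 (subtract 1h to convert from UTC+1).
Sven in UTC: 09:20-10:15, 10:55-18:45, 19:25-20:00 (subtract 4h to convert from UTC+4).
Divya ∩ Farrukh: 09:35-14:15, 14:20-16:20, 19:20-20:00.
Divya ∩ Farrukh ∩ Jonas: 09:35-14:10.
Divya ∩ Farrukh ∩ Jonas ∩ Viktor: 09:35-14:10.
Divya ∩ Farrukh ∩ Jonas ∩ Viktor ∩ Emeka: 09:35-10:35, 10:45-14:10.
Divya ∩ Farrukh ∩ Jonas ∩ Viktor ∩ Emeka ∩ Callum: 09:35-10:35, 10:45-14:10.
Divya ∩ Farrukh ∩ Jonas ∩ Viktor ∩ Emeka ∩ Callum ∩ Sven: 09:35-10:15, 10:55-14:10.

09:35-10:15, 10:55-14:10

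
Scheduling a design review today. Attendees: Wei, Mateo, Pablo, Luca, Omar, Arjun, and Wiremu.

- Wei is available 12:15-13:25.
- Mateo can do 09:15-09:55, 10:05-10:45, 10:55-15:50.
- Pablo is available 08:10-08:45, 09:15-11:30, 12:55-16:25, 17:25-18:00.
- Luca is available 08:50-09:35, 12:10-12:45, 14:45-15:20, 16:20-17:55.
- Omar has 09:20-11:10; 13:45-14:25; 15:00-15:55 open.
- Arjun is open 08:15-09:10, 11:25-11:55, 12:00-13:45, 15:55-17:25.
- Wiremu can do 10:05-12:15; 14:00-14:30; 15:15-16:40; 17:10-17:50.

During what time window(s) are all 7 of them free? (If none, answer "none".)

Wei ∩ Mateo: 12:15-13:25.
Wei ∩ Mateo ∩ Pablo: 12:55-13:25.
Wei ∩ Mateo ∩ Pablo ∩ Luca: ∅.
Wei ∩ Mateo ∩ Pablo ∩ Luca ∩ Omar: ∅.
Wei ∩ Mateo ∩ Pablo ∩ Luca ∩ Omar ∩ Arjun: ∅.
Wei ∩ Mateo ∩ Pablo ∩ Luca ∩ Omar ∩ Arjun ∩ Wiremu: ∅.
There is no time when everyone is free.

none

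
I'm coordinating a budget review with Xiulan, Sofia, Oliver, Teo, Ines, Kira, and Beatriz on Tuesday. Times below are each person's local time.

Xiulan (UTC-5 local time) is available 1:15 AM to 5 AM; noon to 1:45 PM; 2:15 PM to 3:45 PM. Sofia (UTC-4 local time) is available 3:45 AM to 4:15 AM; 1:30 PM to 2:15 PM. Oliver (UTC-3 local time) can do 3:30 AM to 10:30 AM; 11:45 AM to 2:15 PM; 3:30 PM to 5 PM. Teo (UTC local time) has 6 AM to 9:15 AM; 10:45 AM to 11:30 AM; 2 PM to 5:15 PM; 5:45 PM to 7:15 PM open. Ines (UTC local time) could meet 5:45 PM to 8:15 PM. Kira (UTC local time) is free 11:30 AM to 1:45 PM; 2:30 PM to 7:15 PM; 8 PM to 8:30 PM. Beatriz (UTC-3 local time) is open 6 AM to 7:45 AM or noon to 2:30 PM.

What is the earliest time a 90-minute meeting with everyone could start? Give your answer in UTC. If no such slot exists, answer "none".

Xiulan in UTC: 06:15-10:00, 17:00-18:45, 19:15-20:45 (add 5h to convert from UTC-5).
Sofia in UTC: 07:45-08:15, 17:30-18:15 (add 4h to convert from UTC-4).
Oliver in UTC: 06:30-13:30, 14:45-17:15, 18:30-20:00 (add 3h to convert from UTC-3).
Teo in UTC: 06:00-09:15, 10:45-11:30, 14:00-17:15, 17:45-19:15.
Ines in UTC: 17:45-20:15.
Kira in UTC: 11:30-13:45, 14:30-19:15, 20:00-20:30.
Beatriz in UTC: 09:00-10:45, 15:00-17:30 (add 3h to convert from UTC-3).
Xiulan ∩ Sofia: 07:45-08:15, 17:30-18:15.
Xiulan ∩ Sofia ∩ Oliver: 07:45-08:15.
Xiulan ∩ Sofia ∩ Oliver ∩ Teo: 07:45-08:15.
Xiulan ∩ Sofia ∩ Oliver ∩ Teo ∩ Ines: ∅.
Xiulan ∩ Sofia ∩ Oliver ∩ Teo ∩ Ines ∩ Kira: ∅.
Xiulan ∩ Sofia ∩ Oliver ∩ Teo ∩ Ines ∩ Kira ∩ Beatriz: ∅.
There is no time when everyone is free.
No common window is at least 90 minutes long.

none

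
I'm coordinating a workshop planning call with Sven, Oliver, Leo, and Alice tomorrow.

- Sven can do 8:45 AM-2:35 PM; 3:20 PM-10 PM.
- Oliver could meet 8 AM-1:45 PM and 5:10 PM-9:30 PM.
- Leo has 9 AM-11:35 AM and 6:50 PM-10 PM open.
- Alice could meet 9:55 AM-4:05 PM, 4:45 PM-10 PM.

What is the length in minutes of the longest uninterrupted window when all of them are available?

Sven ∩ Oliver: 08:45-13:45, 17:10-21:30.
Sven ∩ Oliver ∩ Leo: 09:00-11:35, 18:50-21:30.
Sven ∩ Oliver ∩ Leo ∩ Alice: 09:55-11:35, 18:50-21:30.
The longest is 18:50-21:30 at 160 minutes.

160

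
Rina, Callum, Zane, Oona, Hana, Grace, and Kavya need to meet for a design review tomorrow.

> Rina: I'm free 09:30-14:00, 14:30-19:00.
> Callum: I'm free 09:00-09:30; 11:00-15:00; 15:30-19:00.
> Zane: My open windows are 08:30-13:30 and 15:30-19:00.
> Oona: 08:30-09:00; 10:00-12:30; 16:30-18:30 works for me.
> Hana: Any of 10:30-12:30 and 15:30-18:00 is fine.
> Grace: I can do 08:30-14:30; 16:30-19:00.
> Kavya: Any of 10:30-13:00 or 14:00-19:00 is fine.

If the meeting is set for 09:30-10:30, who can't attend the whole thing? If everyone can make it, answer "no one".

Callum, Hana, Kavya, Oona

Rina: free for 09:30-10:30. Callum: not fully free for 09:30-10:30. Zane: free for 09:30-10:30. Oona: not fully free for 09:30-10:30. Hana: not fully free for 09:30-10:30. Grace: free for 09:30-10:30. Kavya: not fully free for 09:30-10:30.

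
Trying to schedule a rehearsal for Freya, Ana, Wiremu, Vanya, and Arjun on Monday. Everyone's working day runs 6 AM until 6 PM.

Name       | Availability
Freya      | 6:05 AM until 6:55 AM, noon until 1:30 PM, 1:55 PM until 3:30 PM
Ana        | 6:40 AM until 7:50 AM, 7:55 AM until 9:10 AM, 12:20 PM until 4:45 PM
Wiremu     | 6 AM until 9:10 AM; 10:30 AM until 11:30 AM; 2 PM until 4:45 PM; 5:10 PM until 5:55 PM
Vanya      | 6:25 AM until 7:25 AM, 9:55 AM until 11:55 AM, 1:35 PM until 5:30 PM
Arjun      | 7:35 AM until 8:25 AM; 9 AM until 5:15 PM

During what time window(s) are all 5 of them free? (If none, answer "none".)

14:00-15:30

Freya ∩ Ana: 06:40-06:55, 12:20-13:30, 13:55-15:30.
Freya ∩ Ana ∩ Wiremu: 06:40-06:55, 14:00-15:30.
Freya ∩ Ana ∩ Wiremu ∩ Vanya: 06:40-06:55, 14:00-15:30.
Freya ∩ Ana ∩ Wiremu ∩ Vanya ∩ Arjun: 14:00-15:30.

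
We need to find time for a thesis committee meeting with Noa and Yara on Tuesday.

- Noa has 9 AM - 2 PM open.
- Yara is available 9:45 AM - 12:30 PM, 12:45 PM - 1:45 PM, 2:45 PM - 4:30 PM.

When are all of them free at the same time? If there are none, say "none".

Noa ∩ Yara: 09:45-12:30, 12:45-13:45.
So the common availability across everyone is 09:45-12:30, 12:45-13:45.

09:45-12:30, 12:45-13:45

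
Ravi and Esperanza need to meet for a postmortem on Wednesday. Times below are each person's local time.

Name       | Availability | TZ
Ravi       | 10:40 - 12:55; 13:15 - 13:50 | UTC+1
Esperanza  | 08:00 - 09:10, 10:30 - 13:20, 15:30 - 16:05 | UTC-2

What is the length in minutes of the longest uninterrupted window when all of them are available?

Ravi in UTC: 09:40-11:55, 12:15-12:50 (subtract 1h to convert from UTC+1).
Esperanza in UTC: 10:00-11:10, 12:30-15:20, 17:30-18:05 (add 2h to convert from UTC-2).
Ravi ∩ Esperanza: 10:00-11:10, 12:30-12:50.
Those are the intersection windows.
The longest is 10:00-11:10 at 70 minutes.

70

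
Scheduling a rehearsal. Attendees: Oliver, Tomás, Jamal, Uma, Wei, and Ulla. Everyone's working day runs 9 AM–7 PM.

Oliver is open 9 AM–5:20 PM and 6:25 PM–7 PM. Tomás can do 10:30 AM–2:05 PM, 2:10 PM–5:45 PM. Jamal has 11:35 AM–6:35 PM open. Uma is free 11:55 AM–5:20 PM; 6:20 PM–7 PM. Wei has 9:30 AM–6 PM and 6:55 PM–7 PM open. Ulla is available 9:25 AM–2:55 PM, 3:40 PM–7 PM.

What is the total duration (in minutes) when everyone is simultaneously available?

275

Oliver ∩ Tomás: 10:30-14:05, 14:10-17:20.
Oliver ∩ Tomás ∩ Jamal: 11:35-14:05, 14:10-17:20.
Oliver ∩ Tomás ∩ Jamal ∩ Uma: 11:55-14:05, 14:10-17:20.
Oliver ∩ Tomás ∩ Jamal ∩ Uma ∩ Wei: 11:55-14:05, 14:10-17:20.
Oliver ∩ Tomás ∩ Jamal ∩ Uma ∩ Wei ∩ Ulla: 11:55-14:05, 14:10-14:55, 15:40-17:20.
Those are the intersection windows.
Summing the common windows: 130 + 45 + 100 = 275 minutes.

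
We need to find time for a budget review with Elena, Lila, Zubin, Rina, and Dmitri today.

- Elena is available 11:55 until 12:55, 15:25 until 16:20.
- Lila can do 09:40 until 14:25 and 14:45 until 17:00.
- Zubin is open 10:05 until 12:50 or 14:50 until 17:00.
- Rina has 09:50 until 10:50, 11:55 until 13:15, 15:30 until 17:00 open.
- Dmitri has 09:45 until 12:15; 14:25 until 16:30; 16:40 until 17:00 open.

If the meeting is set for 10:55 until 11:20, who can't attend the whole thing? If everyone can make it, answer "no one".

Elena: not fully free for 10:55-11:20. Lila: free for 10:55-11:20. Zubin: free for 10:55-11:20. Rina: not fully free for 10:55-11:20. Dmitri: free for 10:55-11:20.

Elena, Rina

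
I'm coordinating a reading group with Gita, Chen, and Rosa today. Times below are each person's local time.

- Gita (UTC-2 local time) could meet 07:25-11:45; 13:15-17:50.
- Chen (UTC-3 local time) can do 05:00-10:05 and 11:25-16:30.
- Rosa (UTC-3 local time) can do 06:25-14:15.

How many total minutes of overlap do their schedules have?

Gita in UTC: 09:25-13:45, 15:15-19:50 (add 2h to convert from UTC-2).
Chen in UTC: 08:00-13:05, 14:25-19:30 (add 3h to convert from UTC-3).
Rosa in UTC: 09:25-17:15 (add 3h to convert from UTC-3).
Gita ∩ Chen: 09:25-13:05, 15:15-19:30.
Gita ∩ Chen ∩ Rosa: 09:25-13:05, 15:15-17:15.
Summing the common windows: 220 + 120 = 340 minutes.

340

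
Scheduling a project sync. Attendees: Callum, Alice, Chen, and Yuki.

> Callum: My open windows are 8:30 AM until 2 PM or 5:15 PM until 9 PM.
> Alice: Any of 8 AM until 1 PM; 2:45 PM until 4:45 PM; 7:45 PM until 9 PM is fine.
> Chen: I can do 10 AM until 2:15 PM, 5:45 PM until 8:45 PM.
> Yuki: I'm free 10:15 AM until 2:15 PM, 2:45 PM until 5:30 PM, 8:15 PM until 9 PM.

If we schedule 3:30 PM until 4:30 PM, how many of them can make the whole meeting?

Alice and Yuki can make the full 15:30-16:30 slot — that's 2.

2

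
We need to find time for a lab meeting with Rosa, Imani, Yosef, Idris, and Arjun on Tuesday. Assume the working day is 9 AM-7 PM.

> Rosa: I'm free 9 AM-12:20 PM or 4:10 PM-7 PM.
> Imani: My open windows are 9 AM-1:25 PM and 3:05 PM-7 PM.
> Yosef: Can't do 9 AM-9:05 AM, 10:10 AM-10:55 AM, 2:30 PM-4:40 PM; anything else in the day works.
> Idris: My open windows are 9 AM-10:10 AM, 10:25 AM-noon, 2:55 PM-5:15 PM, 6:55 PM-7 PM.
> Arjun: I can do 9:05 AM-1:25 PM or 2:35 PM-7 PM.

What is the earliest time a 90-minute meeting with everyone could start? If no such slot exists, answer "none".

none

Rosa free: 09:00-12:20, 16:10-19:00.
Imani free: 09:00-13:25, 15:05-19:00.
Yosef free: 09:05-10:10, 10:55-14:30, 16:40-19:00 (invert busy blocks within the working day).
Idris free: 09:00-10:10, 10:25-12:00, 14:55-17:15, 18:55-19:00.
Arjun free: 09:05-13:25, 14:35-19:00.
Rosa ∩ Imani: 09:00-12:20, 16:10-19:00.
Rosa ∩ Imani ∩ Yosef: 09:05-10:10, 10:55-12:20, 16:40-19:00.
Rosa ∩ Imani ∩ Yosef ∩ Idris: 09:05-10:10, 10:55-12:00, 16:40-17:15, 18:55-19:00.
Rosa ∩ Imani ∩ Yosef ∩ Idris ∩ Arjun: 09:05-10:10, 10:55-12:00, 16:40-17:15, 18:55-19:00.
No common window is at least 90 minutes long.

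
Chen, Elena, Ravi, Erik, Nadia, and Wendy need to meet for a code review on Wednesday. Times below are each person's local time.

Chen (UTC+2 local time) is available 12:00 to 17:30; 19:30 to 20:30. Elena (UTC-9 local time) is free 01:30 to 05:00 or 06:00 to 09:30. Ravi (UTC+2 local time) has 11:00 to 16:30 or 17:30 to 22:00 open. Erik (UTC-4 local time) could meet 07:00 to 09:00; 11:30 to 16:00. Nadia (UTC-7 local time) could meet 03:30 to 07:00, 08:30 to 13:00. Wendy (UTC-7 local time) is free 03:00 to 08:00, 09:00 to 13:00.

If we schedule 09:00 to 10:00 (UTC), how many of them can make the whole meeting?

1

Chen in UTC: 10:00-15:30, 17:30-18:30 (subtract 2h to convert from UTC+2).
Elena in UTC: 10:30-14:00, 15:00-18:30 (add 9h to convert from UTC-9).
Ravi in UTC: 09:00-14:30, 15:30-20:00 (subtract 2h to convert from UTC+2).
Erik in UTC: 11:00-13:00, 15:30-20:00 (add 4h to convert from UTC-4).
Nadia in UTC: 10:30-14:00, 15:30-20:00 (add 7h to convert from UTC-7).
Wendy in UTC: 10:00-15:00, 16:00-20:00 (add 7h to convert from UTC-7).
Ravi can make the full 09:00-10:00 slot — that's 1.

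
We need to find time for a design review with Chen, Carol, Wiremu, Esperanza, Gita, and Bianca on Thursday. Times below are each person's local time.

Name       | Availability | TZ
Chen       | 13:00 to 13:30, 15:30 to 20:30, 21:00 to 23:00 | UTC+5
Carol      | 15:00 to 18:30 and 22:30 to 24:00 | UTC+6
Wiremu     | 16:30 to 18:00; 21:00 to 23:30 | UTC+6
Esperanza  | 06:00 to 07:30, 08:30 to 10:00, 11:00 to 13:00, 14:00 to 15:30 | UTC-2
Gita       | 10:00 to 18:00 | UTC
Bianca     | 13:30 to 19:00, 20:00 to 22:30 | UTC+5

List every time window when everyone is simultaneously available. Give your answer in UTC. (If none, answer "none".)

Chen in UTC: 08:00-08:30, 10:30-15:30, 16:00-18:00 (subtract 5h to convert from UTC+5).
Carol in UTC: 09:00-12:30, 16:30-18:00 (subtract 6h to convert from UTC+6).
Wiremu in UTC: 10:30-12:00, 15:00-17:30 (subtract 6h to convert from UTC+6).
Esperanza in UTC: 08:00-09:30, 10:30-12:00, 13:00-15:00, 16:00-17:30 (add 2h to convert from UTC-2).
Gita in UTC: 10:00-18:00.
Bianca in UTC: 08:30-14:00, 15:00-17:30 (subtract 5h to convert from UTC+5).
Chen ∩ Carol: 10:30-12:30, 16:30-18:00.
Chen ∩ Carol ∩ Wiremu: 10:30-12:00, 16:30-17:30.
Chen ∩ Carol ∩ Wiremu ∩ Esperanza: 10:30-12:00, 16:30-17:30.
Chen ∩ Carol ∩ Wiremu ∩ Esperanza ∩ Gita: 10:30-12:00, 16:30-17:30.
Chen ∩ Carol ∩ Wiremu ∩ Esperanza ∩ Gita ∩ Bianca: 10:30-12:00, 16:30-17:30.

10:30-12:00, 16:30-17:30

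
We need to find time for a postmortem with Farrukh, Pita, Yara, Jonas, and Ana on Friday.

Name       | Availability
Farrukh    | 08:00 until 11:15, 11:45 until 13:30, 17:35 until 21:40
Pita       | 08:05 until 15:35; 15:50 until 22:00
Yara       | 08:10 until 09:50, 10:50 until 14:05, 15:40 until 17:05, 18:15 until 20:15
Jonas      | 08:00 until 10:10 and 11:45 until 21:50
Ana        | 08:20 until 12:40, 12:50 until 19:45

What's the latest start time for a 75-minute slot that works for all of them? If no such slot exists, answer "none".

Farrukh ∩ Pita: 08:05-11:15, 11:45-13:30, 17:35-21:40.
Farrukh ∩ Pita ∩ Yara: 08:10-09:50, 10:50-11:15, 11:45-13:30, 18:15-20:15.
Farrukh ∩ Pita ∩ Yara ∩ Jonas: 08:10-09:50, 11:45-13:30, 18:15-20:15.
Farrukh ∩ Pita ∩ Yara ∩ Jonas ∩ Ana: 08:20-09:50, 11:45-12:40, 12:50-13:30, 18:15-19:45.
Those are the intersection windows.
The last common window of at least 75 minutes is 18:15-19:45; a 75-minute meeting can start as late as 18:30 and still end by 19:45.

18:30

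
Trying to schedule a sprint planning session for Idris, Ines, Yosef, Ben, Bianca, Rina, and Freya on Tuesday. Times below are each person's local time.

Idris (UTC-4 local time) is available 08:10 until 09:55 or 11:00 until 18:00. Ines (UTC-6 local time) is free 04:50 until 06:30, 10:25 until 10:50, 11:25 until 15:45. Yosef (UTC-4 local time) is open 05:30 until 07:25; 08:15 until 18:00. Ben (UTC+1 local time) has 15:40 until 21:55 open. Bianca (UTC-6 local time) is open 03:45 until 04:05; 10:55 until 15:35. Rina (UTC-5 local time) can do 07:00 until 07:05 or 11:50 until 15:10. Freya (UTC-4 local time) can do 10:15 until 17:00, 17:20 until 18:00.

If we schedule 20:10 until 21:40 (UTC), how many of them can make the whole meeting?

Idris in UTC: 12:10-13:55, 15:00-22:00 (add 4h to convert from UTC-4).
Ines in UTC: 10:50-12:30, 16:25-16:50, 17:25-21:45 (add 6h to convert from UTC-6).
Yosef in UTC: 09:30-11:25, 12:15-22:00 (add 4h to convert from UTC-4).
Ben in UTC: 14:40-20:55 (subtract 1h to convert from UTC+1).
Bianca in UTC: 09:45-10:05, 16:55-21:35 (add 6h to convert from UTC-6).
Rina in UTC: 12:00-12:05, 16:50-20:10 (add 5h to convert from UTC-5).
Freya in UTC: 14:15-21:00, 21:20-22:00 (add 4h to convert from UTC-4).
Idris, Ines, and Yosef can make the full 20:10-21:40 slot — that's 3.

3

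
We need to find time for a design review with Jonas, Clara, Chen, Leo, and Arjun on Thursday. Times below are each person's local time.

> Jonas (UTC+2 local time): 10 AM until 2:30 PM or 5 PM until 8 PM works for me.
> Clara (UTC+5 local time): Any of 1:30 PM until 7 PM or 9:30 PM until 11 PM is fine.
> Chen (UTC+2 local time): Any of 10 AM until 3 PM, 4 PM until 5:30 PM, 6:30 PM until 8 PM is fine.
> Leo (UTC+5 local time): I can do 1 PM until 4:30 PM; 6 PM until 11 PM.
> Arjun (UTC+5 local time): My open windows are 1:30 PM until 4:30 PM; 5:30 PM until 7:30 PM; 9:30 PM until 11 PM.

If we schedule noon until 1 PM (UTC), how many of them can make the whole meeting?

2

Jonas in UTC: 08:00-12:30, 15:00-18:00 (subtract 2h to convert from UTC+2).
Clara in UTC: 08:30-14:00, 16:30-18:00 (subtract 5h to convert from UTC+5).
Chen in UTC: 08:00-13:00, 14:00-15:30, 16:30-18:00 (subtract 2h to convert from UTC+2).
Leo in UTC: 08:00-11:30, 13:00-18:00 (subtract 5h to convert from UTC+5).
Arjun in UTC: 08:30-11:30, 12:30-14:30, 16:30-18:00 (subtract 5h to convert from UTC+5).
Clara and Chen can make the full 12:00-13:00 slot — that's 2.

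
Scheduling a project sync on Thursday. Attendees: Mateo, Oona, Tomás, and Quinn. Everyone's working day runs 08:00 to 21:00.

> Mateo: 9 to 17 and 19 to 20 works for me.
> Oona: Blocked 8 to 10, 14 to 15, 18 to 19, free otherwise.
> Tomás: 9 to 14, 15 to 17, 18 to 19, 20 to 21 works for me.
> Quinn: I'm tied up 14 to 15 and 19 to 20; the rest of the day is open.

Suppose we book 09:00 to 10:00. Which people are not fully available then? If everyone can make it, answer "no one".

Oona

Mateo free: 09:00-17:00, 19:00-20:00.
Oona free: 10:00-14:00, 15:00-18:00, 19:00-21:00 (invert busy blocks within the working day).
Tomás free: 09:00-14:00, 15:00-17:00, 18:00-19:00, 20:00-21:00.
Quinn free: 08:00-14:00, 15:00-19:00, 20:00-21:00 (invert busy blocks within the working day).
Mateo: free for 09:00-10:00. Oona: not fully free for 09:00-10:00. Tomás: free for 09:00-10:00. Quinn: free for 09:00-10:00.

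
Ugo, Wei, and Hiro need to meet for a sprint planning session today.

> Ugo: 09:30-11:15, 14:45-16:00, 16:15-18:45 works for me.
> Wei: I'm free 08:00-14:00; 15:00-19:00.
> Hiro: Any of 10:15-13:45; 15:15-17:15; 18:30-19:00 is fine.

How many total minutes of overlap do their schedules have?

180

Ugo ∩ Wei: 09:30-11:15, 15:00-16:00, 16:15-18:45.
Ugo ∩ Wei ∩ Hiro: 10:15-11:15, 15:15-16:00, 16:15-17:15, 18:30-18:45.
So the common availability across everyone is 10:15-11:15, 15:15-16:00, 16:15-17:15, 18:30-18:45.
Summing the common windows: 60 + 45 + 60 + 15 = 180 minutes.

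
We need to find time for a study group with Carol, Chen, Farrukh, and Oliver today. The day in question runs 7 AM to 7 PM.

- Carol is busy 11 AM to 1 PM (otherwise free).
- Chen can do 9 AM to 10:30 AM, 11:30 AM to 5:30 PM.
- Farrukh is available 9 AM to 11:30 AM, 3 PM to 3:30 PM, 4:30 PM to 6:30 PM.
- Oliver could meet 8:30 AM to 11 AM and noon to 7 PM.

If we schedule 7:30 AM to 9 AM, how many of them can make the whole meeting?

1

Carol free: 07:00-11:00, 13:00-19:00 (invert busy blocks within the working day).
Chen free: 09:00-10:30, 11:30-17:30.
Farrukh free: 09:00-11:30, 15:00-15:30, 16:30-18:30.
Oliver free: 08:30-11:00, 12:00-19:00.
Carol can make the full 07:30-09:00 slot — that's 1.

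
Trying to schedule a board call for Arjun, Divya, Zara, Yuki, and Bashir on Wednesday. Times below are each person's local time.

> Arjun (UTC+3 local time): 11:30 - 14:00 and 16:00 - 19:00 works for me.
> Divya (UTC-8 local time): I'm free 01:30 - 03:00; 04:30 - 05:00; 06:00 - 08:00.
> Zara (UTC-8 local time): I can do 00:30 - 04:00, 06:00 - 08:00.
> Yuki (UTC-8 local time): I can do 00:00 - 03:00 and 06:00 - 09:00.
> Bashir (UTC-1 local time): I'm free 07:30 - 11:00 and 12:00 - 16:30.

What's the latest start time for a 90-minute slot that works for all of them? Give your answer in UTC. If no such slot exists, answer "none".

14:30

Arjun in UTC: 08:30-11:00, 13:00-16:00 (subtract 3h to convert from UTC+3).
Divya in UTC: 09:30-11:00, 12:30-13:00, 14:00-16:00 (add 8h to convert from UTC-8).
Zara in UTC: 08:30-12:00, 14:00-16:00 (add 8h to convert from UTC-8).
Yuki in UTC: 08:00-11:00, 14:00-17:00 (add 8h to convert from UTC-8).
Bashir in UTC: 08:30-12:00, 13:00-17:30 (add 1h to convert from UTC-1).
Arjun ∩ Divya: 09:30-11:00, 14:00-16:00.
Arjun ∩ Divya ∩ Zara: 09:30-11:00, 14:00-16:00.
Arjun ∩ Divya ∩ Zara ∩ Yuki: 09:30-11:00, 14:00-16:00.
Arjun ∩ Divya ∩ Zara ∩ Yuki ∩ Bashir: 09:30-11:00, 14:00-16:00.
So the common availability across everyone is 09:30-11:00, 14:00-16:00.
The last common window of at least 90 minutes is 14:00-16:00; a 90-minute meeting can start as late as 14:30 and still end by 16:00.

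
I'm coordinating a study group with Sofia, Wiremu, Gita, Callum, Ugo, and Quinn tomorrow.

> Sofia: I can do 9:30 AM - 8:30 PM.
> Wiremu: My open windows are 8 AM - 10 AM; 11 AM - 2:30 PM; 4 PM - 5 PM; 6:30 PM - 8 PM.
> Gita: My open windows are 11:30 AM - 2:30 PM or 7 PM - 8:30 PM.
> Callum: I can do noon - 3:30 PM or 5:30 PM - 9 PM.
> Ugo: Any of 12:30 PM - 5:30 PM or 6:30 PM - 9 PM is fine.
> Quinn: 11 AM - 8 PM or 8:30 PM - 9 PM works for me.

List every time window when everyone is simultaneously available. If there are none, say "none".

Sofia ∩ Wiremu: 09:30-10:00, 11:00-14:30, 16:00-17:00, 18:30-20:00.
Sofia ∩ Wiremu ∩ Gita: 11:30-14:30, 19:00-20:00.
Sofia ∩ Wiremu ∩ Gita ∩ Callum: 12:00-14:30, 19:00-20:00.
Sofia ∩ Wiremu ∩ Gita ∩ Callum ∩ Ugo: 12:30-14:30, 19:00-20:00.
Sofia ∩ Wiremu ∩ Gita ∩ Callum ∩ Ugo ∩ Quinn: 12:30-14:30, 19:00-20:00.
So the common availability across everyone is 12:30-14:30, 19:00-20:00.

12:30-14:30, 19:00-20:00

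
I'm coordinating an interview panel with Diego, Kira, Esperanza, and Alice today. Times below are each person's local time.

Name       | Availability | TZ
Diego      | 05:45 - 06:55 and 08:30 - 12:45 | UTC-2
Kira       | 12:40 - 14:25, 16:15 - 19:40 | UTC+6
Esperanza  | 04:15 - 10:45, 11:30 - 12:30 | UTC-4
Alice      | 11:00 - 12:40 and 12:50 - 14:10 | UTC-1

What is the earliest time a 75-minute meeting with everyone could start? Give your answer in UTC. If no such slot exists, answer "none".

12:00

Diego in UTC: 07:45-08:55, 10:30-14:45 (add 2h to convert from UTC-2).
Kira in UTC: 06:40-08:25, 10:15-13:40 (subtract 6h to convert from UTC+6).
Esperanza in UTC: 08:15-14:45, 15:30-16:30 (add 4h to convert from UTC-4).
Alice in UTC: 12:00-13:40, 13:50-15:10 (add 1h to convert from UTC-1).
Diego ∩ Kira: 07:45-08:25, 10:30-13:40.
Diego ∩ Kira ∩ Esperanza: 08:15-08:25, 10:30-13:40.
Diego ∩ Kira ∩ Esperanza ∩ Alice: 12:00-13:40.
So the common availability across everyone is 12:00-13:40.
The first common window of at least 75 minutes is 12:00-13:40, so the earliest start is 12:00.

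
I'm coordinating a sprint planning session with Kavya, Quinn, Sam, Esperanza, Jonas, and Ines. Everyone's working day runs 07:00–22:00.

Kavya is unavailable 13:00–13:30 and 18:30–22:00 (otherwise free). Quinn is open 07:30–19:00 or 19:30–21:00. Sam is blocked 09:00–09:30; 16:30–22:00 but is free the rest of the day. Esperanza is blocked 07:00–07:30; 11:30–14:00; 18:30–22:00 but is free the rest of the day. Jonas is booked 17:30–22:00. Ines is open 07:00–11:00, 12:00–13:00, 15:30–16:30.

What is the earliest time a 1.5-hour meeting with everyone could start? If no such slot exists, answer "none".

Kavya free: 07:00-13:00, 13:30-18:30 (invert busy blocks within the working day).
Quinn free: 07:30-19:00, 19:30-21:00.
Sam free: 07:00-09:00, 09:30-16:30 (invert busy blocks within the working day).
Esperanza free: 07:30-11:30, 14:00-18:30 (invert busy blocks within the working day).
Jonas free: 07:00-17:30 (invert busy blocks within the working day).
Ines free: 07:00-11:00, 12:00-13:00, 15:30-16:30.
Kavya ∩ Quinn: 07:30-13:00, 13:30-18:30.
Kavya ∩ Quinn ∩ Sam: 07:30-09:00, 09:30-13:00, 13:30-16:30.
Kavya ∩ Quinn ∩ Sam ∩ Esperanza: 07:30-09:00, 09:30-11:30, 14:00-16:30.
Kavya ∩ Quinn ∩ Sam ∩ Esperanza ∩ Jonas: 07:30-09:00, 09:30-11:30, 14:00-16:30.
Kavya ∩ Quinn ∩ Sam ∩ Esperanza ∩ Jonas ∩ Ines: 07:30-09:00, 09:30-11:00, 15:30-16:30.
So the common availability across everyone is 07:30-09:00, 09:30-11:00, 15:30-16:30.
The first common window of at least 90 minutes is 07:30-09:00, so the earliest start is 07:30.

07:30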